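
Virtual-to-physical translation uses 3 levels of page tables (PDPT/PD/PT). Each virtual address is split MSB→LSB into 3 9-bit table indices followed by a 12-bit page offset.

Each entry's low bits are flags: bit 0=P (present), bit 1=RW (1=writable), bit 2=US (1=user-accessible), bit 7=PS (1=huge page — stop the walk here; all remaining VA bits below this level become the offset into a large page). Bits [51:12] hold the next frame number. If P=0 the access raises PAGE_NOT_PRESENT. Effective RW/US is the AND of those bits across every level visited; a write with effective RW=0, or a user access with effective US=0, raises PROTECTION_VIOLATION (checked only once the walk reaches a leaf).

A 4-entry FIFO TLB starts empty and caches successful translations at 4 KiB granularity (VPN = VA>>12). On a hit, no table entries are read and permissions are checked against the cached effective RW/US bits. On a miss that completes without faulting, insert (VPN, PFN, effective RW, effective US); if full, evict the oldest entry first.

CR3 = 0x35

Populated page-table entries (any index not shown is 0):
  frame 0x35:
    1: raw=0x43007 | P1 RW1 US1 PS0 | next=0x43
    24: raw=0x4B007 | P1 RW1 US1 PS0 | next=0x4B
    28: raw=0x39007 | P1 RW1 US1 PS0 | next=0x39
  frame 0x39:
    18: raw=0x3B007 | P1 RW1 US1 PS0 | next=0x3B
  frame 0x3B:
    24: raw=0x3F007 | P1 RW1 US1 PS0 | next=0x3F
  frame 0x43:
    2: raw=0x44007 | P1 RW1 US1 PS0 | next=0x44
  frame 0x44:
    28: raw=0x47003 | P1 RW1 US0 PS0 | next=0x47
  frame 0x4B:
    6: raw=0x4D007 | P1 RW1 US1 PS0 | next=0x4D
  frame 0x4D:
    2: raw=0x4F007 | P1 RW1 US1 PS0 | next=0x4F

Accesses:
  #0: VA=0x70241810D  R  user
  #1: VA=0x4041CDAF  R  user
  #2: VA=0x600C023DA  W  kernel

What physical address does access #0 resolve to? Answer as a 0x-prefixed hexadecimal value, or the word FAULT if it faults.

Walk each access:
#0 VA=0x70241810D (r,user):
  [0] read 0x35 idx=28: raw=0x39007 flags P=1 W=1 U=1 S=0
  [1] read 0x39 idx=18: raw=0x3B007 flags P=1 W=1 U=1 S=0
  [2] read 0x3B idx=24: raw=0x3F007 flags P=1 W=1 U=1 S=0
  ⇒ phys 0x3F10D  [3 reads]
#1 VA=0x4041CDAF (r,user):
  [0] read 0x35 idx=1: raw=0x43007 flags P=1 W=1 U=1 S=0
  [1] read 0x43 idx=2: raw=0x44007 flags P=1 W=1 U=1 S=0
  [2] read 0x44 idx=28: raw=0x47003 flags P=1 W=1 U=0 S=0
  ⇒ fault: PROTECTION_VIOLATION  — 3 lookups
#2 VA=0x600C023DA (w,kernel):
  [0] read 0x35 idx=24: raw=0x4B007 flags P=1 W=1 U=1 S=0
  [1] read 0x4B idx=6: raw=0x4D007 flags P=1 W=1 U=1 S=0
  [2] read 0x4D idx=2: raw=0x4F007 flags P=1 W=1 U=1 S=0
  ⇒ phys 0x4F3DA  [3 reads]

Access #0 PA: 0x3F10D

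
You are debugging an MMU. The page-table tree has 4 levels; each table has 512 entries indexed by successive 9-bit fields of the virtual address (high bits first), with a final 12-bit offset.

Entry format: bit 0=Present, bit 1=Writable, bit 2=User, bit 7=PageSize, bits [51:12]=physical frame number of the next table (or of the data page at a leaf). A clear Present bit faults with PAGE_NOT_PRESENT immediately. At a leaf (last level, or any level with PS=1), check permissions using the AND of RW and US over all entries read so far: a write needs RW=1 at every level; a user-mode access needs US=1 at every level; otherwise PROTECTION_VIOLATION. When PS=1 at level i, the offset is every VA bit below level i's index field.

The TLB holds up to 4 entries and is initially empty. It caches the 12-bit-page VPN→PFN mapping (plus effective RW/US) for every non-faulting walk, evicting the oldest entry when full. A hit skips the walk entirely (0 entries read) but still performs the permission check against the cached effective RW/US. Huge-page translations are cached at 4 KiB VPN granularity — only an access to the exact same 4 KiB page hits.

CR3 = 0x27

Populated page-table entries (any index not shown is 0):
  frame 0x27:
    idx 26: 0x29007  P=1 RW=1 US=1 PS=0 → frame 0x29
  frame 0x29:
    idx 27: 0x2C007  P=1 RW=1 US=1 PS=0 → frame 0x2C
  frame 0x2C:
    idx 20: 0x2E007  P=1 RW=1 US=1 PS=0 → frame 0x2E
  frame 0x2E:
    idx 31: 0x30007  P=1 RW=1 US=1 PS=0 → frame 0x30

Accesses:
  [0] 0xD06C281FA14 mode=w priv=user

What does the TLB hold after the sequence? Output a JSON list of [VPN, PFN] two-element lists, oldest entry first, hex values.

Walk each access:
#0 VA=0xD06C281FA14 (w,user):
  [0] read 0x27 idx=26: raw=0x29007 flags P=1 W=1 U=1 S=0
  [1] read 0x29 idx=27: raw=0x2C007 flags P=1 W=1 U=1 S=0
  [2] read 0x2C idx=20: raw=0x2E007 flags P=1 W=1 U=1 S=0
  [3] read 0x2E idx=31: raw=0x30007 flags P=1 W=1 U=1 S=0
  ⇒ phys 0x30A14  [4 reads]

TLB: [["0xD06C281F", "0x30"]]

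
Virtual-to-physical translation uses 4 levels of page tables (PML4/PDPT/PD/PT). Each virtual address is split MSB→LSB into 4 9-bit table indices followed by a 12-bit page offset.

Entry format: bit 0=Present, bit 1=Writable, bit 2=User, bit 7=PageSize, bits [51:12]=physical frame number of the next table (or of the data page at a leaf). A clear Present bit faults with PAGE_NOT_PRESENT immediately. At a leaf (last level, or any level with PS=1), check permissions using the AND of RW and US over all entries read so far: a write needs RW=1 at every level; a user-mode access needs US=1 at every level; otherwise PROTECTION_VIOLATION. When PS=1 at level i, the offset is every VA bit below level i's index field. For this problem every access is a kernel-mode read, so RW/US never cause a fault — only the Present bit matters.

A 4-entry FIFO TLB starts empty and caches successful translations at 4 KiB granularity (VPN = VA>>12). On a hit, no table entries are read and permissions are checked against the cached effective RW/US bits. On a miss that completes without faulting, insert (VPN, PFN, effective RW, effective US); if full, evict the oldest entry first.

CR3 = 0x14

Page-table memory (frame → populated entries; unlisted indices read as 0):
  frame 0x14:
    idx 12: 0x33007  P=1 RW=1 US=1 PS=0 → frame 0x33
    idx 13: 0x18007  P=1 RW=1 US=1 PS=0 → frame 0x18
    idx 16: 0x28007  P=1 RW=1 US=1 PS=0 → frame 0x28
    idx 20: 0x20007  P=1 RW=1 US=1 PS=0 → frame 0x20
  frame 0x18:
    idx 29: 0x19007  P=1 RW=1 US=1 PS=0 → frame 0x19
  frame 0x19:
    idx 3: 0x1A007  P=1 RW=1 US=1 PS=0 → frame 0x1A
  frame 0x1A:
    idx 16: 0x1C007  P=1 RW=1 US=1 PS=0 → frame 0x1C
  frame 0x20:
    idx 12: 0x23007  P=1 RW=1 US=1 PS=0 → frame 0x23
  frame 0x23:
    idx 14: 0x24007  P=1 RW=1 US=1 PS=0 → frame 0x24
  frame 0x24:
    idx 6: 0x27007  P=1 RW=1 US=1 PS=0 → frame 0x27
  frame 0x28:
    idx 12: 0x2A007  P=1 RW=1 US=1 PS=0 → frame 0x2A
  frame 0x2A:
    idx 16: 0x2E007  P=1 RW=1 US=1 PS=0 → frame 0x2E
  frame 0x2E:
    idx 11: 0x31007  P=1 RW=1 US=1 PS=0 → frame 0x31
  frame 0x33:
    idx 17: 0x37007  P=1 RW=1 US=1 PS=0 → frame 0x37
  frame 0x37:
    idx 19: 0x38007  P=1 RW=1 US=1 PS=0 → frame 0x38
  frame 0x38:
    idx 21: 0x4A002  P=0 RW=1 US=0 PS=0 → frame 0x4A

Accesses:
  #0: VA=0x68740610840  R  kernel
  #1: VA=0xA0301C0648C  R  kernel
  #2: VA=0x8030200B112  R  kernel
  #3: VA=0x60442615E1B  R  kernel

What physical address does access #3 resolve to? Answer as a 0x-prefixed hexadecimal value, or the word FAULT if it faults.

Trace:
#0 VA=0x68740610840 (r,kernel):
  [0] read 0x14 idx=13: raw=0x18007 flags P=1 W=1 U=1 S=0
  [1] read 0x18 idx=29: raw=0x19007 flags P=1 W=1 U=1 S=0
  [2] read 0x19 idx=3: raw=0x1A007 flags P=1 W=1 U=1 S=0
  [3] read 0x1A idx=16: raw=0x1C007 flags P=1 W=1 U=1 S=0
  ⇒ phys 0x1C840  [4 reads]
#1 VA=0xA0301C0648C (r,kernel):
  [0] read 0x14 idx=20: raw=0x20007 flags P=1 W=1 U=1 S=0
  [1] read 0x20 idx=12: raw=0x23007 flags P=1 W=1 U=1 S=0
  [2] read 0x23 idx=14: raw=0x24007 flags P=1 W=1 U=1 S=0
  [3] read 0x24 idx=6: raw=0x27007 flags P=1 W=1 U=1 S=0
  ⇒ phys 0x2748C  [4 reads]
#2 VA=0x8030200B112 (r,kernel):
  [0] read 0x14 idx=16: raw=0x28007 flags P=1 W=1 U=1 S=0
  [1] read 0x28 idx=12: raw=0x2A007 flags P=1 W=1 U=1 S=0
  [2] read 0x2A idx=16: raw=0x2E007 flags P=1 W=1 U=1 S=0
  [3] read 0x2E idx=11: raw=0x31007 flags P=1 W=1 U=1 S=0
  ⇒ phys 0x31112  [4 reads]
#3 VA=0x60442615E1B (r,kernel):
  [0] read 0x14 idx=12: raw=0x33007 flags P=1 W=1 U=1 S=0
  [1] read 0x33 idx=17: raw=0x37007 flags P=1 W=1 U=1 S=0
  [2] read 0x37 idx=19: raw=0x38007 flags P=1 W=1 U=1 S=0
  [3] read 0x38 idx=21: raw=0x4A002 flags P=0 W=1 U=0 S=0
  → PAGE_NOT_PRESENT  (4 entries read)

Access #3 PA: FAULT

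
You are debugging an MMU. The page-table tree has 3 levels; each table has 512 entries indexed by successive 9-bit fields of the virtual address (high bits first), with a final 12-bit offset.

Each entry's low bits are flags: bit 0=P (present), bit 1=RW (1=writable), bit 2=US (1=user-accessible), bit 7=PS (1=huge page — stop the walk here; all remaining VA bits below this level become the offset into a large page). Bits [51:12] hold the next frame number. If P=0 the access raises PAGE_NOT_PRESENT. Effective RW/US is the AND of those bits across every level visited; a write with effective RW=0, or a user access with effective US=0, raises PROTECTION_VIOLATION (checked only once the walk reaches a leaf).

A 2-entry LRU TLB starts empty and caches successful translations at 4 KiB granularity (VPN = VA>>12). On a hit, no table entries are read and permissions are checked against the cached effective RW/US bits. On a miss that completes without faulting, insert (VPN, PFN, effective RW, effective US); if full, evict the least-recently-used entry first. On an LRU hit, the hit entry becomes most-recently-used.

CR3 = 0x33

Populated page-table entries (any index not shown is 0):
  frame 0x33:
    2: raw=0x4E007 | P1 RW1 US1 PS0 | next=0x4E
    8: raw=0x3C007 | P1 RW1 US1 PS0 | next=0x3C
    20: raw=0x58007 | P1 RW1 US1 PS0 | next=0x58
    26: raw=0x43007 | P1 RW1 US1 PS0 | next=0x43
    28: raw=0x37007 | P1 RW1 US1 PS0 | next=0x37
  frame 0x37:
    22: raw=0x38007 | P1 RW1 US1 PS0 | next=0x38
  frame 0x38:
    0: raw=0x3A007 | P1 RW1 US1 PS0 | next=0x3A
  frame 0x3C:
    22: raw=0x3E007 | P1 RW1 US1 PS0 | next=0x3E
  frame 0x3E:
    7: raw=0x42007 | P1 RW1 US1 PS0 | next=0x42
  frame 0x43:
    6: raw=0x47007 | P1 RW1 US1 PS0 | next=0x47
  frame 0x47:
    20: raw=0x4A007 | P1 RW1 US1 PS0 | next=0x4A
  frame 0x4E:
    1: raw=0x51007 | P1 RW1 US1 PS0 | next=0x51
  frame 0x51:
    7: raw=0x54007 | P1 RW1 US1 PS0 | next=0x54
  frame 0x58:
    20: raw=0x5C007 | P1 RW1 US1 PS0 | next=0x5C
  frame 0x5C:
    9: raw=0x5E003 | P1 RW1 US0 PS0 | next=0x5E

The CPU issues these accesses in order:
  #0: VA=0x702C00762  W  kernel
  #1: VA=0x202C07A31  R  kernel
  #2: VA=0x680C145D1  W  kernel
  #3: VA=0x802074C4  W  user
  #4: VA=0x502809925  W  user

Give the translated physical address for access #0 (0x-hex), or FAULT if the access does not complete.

Trace:
#0 VA=0x702C00762 (w,kernel):
  lvl0: tbl 0x33, slot 28 ⇒ 0x37007 (P1/RW1/US1/PS0)
  lvl1: tbl 0x37, slot 22 ⇒ 0x38007 (P1/RW1/US1/PS0)
  lvl2: tbl 0x38, slot 0 ⇒ 0x3A007 (P1/RW1/US1/PS0)
  ⇒ phys 0x3A762  [3 reads]
#1 VA=0x202C07A31 (r,kernel):
  lvl0: tbl 0x33, slot 8 ⇒ 0x3C007 (P1/RW1/US1/PS0)
  lvl1: tbl 0x3C, slot 22 ⇒ 0x3E007 (P1/RW1/US1/PS0)
  lvl2: tbl 0x3E, slot 7 ⇒ 0x42007 (P1/RW1/US1/PS0)
  ⇒ phys 0x42A31  [3 reads]
#2 VA=0x680C145D1 (w,kernel):
  lvl0: tbl 0x33, slot 26 ⇒ 0x43007 (P1/RW1/US1/PS0)
  lvl1: tbl 0x43, slot 6 ⇒ 0x47007 (P1/RW1/US1/PS0)
  lvl2: tbl 0x47, slot 20 ⇒ 0x4A007 (P1/RW1/US1/PS0)
  ⇒ phys 0x4A5D1  [3 reads]
#3 VA=0x802074C4 (w,user):
  lvl0: tbl 0x33, slot 2 ⇒ 0x4E007 (P1/RW1/US1/PS0)
  lvl1: tbl 0x4E, slot 1 ⇒ 0x51007 (P1/RW1/US1/PS0)
  lvl2: tbl 0x51, slot 7 ⇒ 0x54007 (P1/RW1/US1/PS0)
  ⇒ phys 0x544C4  [3 reads]
#4 VA=0x502809925 (w,user):
  lvl0: tbl 0x33, slot 20 ⇒ 0x58007 (P1/RW1/US1/PS0)
  lvl1: tbl 0x58, slot 20 ⇒ 0x5C007 (P1/RW1/US1/PS0)
  lvl2: tbl 0x5C, slot 9 ⇒ 0x5E003 (P1/RW1/US0/PS0)
  → PROTECTION_VIOLATION  (3 entries read)

Access #0 PA: 0x3A762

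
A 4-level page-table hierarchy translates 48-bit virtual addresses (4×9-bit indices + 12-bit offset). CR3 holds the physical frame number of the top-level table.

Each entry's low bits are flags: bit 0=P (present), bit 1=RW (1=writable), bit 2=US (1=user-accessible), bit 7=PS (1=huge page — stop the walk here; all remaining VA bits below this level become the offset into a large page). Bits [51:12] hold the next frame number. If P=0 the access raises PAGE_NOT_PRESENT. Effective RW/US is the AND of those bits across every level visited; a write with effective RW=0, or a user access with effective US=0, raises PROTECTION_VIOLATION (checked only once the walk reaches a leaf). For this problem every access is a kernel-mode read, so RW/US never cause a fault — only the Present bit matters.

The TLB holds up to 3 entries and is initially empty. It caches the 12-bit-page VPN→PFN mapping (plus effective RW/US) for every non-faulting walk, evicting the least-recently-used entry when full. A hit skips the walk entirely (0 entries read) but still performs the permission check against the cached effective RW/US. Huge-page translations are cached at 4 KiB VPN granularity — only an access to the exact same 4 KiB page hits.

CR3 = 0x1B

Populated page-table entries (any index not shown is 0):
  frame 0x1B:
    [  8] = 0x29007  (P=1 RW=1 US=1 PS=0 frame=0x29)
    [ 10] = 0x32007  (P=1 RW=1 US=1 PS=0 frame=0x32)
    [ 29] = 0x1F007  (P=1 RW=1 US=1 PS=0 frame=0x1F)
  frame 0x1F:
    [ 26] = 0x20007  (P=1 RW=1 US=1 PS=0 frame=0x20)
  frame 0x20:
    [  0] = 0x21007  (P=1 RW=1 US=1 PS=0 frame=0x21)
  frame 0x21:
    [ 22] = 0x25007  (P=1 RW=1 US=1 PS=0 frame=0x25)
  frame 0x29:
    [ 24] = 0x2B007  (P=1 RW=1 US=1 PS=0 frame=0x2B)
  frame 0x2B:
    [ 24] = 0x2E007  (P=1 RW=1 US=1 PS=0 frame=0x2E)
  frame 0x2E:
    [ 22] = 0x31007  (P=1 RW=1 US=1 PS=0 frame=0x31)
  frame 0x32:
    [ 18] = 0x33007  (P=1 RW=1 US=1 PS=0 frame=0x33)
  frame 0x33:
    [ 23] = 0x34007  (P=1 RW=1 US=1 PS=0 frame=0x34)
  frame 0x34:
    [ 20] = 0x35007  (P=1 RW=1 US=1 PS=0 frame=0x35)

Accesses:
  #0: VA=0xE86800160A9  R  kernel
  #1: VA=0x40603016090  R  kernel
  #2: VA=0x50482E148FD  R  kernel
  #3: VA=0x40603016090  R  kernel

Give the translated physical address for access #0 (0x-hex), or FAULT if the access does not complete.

Trace:
#0 VA=0xE86800160A9 (r,kernel):
  L0: frame=0x1B idx=29 entry=0x1F007 [P=1 RW=1 US=1 PS=0]
  L1: frame=0x1F idx=26 entry=0x20007 [P=1 RW=1 US=1 PS=0]
  L2: frame=0x20 idx=0 entry=0x21007 [P=1 RW=1 US=1 PS=0]
  L3: frame=0x21 idx=22 entry=0x25007 [P=1 RW=1 US=1 PS=0]
  ✓ 0x250A9  — 4 lookups
#1 VA=0x40603016090 (r,kernel):
  L0: frame=0x1B idx=8 entry=0x29007 [P=1 RW=1 US=1 PS=0]
  L1: frame=0x29 idx=24 entry=0x2B007 [P=1 RW=1 US=1 PS=0]
  L2: frame=0x2B idx=24 entry=0x2E007 [P=1 RW=1 US=1 PS=0]
  L3: frame=0x2E idx=22 entry=0x31007 [P=1 RW=1 US=1 PS=0]
  ✓ 0x31090  — 4 lookups
#2 VA=0x50482E148FD (r,kernel):
  L0: frame=0x1B idx=10 entry=0x32007 [P=1 RW=1 US=1 PS=0]
  L1: frame=0x32 idx=18 entry=0x33007 [P=1 RW=1 US=1 PS=0]
  L2: frame=0x33 idx=23 entry=0x34007 [P=1 RW=1 US=1 PS=0]
  L3: frame=0x34 idx=20 entry=0x35007 [P=1 RW=1 US=1 PS=0]
  ✓ 0x358FD  — 4 lookups
#3 VA=0x40603016090 (r,kernel):
  TLB hit vpn=0x40603016 → PA=0x31090

Access #0 PA: 0x250A9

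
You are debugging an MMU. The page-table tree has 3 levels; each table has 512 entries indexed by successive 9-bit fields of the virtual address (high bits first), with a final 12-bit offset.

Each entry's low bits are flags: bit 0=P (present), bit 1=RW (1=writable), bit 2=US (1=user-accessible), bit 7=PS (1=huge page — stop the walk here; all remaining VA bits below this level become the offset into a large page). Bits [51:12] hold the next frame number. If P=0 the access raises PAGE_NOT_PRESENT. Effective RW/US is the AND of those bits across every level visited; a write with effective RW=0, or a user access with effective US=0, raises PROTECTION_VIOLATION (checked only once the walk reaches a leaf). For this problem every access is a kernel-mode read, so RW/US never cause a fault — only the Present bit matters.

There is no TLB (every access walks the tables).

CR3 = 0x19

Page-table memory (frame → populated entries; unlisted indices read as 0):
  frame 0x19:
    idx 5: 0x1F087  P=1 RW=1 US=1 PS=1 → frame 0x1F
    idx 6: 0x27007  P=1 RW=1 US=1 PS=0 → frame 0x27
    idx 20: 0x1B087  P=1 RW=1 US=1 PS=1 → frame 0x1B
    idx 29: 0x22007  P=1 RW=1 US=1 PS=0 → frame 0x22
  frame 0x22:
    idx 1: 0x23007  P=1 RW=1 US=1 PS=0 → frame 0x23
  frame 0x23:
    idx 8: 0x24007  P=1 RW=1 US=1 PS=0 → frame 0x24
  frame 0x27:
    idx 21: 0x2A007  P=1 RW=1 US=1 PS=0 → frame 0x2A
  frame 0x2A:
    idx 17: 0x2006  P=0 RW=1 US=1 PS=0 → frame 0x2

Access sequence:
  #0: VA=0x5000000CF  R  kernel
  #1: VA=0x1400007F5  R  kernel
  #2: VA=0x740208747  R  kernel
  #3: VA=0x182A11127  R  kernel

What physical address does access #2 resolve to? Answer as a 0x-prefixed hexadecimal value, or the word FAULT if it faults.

Per-access translation:
#0 VA=0x5000000CF (r,kernel):
  L0 @0x19[20] → 0x1B087  P=1,RW=1,US=1,PS=1
  ✓ 0x1B0CF (huge @L0)  — 1 lookups
#1 VA=0x1400007F5 (r,kernel):
  L0 @0x19[5] → 0x1F087  P=1,RW=1,US=1,PS=1
  ✓ 0x1F7F5 (huge @L0)  — 1 lookups
#2 VA=0x740208747 (r,kernel):
  L0 @0x19[29] → 0x22007  P=1,RW=1,US=1,PS=0
  L1 @0x22[1] → 0x23007  P=1,RW=1,US=1,PS=0
  L2 @0x23[8] → 0x24007  P=1,RW=1,US=1,PS=0
  ✓ 0x24747  — 3 lookups
#3 VA=0x182A11127 (r,kernel):
  L0 @0x19[6] → 0x27007  P=1,RW=1,US=1,PS=0
  L1 @0x27[21] → 0x2A007  P=1,RW=1,US=1,PS=0
  L2 @0x2A[17] → 0x2006  P=0,RW=1,US=1,PS=0
  → PAGE_NOT_PRESENT  (3 entries read)

Access #2 PA: 0x24747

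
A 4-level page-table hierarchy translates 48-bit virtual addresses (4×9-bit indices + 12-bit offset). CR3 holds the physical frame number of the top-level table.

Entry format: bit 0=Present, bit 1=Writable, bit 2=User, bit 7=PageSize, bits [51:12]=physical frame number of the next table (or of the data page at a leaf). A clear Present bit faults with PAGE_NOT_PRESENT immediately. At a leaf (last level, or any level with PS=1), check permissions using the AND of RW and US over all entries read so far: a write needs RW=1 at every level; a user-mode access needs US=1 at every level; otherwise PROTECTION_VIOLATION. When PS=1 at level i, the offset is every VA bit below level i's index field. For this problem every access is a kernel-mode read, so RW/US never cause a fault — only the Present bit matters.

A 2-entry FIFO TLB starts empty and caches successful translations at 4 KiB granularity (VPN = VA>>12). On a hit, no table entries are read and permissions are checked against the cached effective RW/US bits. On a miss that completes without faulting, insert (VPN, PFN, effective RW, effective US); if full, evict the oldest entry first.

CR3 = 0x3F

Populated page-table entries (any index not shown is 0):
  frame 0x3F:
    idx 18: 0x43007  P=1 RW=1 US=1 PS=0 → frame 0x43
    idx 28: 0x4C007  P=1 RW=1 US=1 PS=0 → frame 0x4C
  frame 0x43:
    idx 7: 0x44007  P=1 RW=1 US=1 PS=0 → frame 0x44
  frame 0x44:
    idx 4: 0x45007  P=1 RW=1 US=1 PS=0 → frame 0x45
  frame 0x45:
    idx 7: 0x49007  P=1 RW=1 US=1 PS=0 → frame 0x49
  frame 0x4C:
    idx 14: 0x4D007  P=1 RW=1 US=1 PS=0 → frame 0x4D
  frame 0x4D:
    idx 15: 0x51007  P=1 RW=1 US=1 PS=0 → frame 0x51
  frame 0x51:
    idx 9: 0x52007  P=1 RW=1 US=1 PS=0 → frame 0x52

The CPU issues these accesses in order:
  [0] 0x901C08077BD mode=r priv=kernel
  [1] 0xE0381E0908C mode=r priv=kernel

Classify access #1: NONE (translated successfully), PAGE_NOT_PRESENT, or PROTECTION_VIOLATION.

Walk each access:
#0 VA=0x901C08077BD (r,kernel):
  lvl0: tbl 0x3F, slot 18 ⇒ 0x43007 (P1/RW1/US1/PS0)
  lvl1: tbl 0x43, slot 7 ⇒ 0x44007 (P1/RW1/US1/PS0)
  lvl2: tbl 0x44, slot 4 ⇒ 0x45007 (P1/RW1/US1/PS0)
  lvl3: tbl 0x45, slot 7 ⇒ 0x49007 (P1/RW1/US1/PS0)
  → PA=0x497BD  (4 entries read)
#1 VA=0xE0381E0908C (r,kernel):
  lvl0: tbl 0x3F, slot 28 ⇒ 0x4C007 (P1/RW1/US1/PS0)
  lvl1: tbl 0x4C, slot 14 ⇒ 0x4D007 (P1/RW1/US1/PS0)
  lvl2: tbl 0x4D, slot 15 ⇒ 0x51007 (P1/RW1/US1/PS0)
  lvl3: tbl 0x51, slot 9 ⇒ 0x52007 (P1/RW1/US1/PS0)
  → PA=0x5208C  (4 entries read)

Access #1 fault: NONE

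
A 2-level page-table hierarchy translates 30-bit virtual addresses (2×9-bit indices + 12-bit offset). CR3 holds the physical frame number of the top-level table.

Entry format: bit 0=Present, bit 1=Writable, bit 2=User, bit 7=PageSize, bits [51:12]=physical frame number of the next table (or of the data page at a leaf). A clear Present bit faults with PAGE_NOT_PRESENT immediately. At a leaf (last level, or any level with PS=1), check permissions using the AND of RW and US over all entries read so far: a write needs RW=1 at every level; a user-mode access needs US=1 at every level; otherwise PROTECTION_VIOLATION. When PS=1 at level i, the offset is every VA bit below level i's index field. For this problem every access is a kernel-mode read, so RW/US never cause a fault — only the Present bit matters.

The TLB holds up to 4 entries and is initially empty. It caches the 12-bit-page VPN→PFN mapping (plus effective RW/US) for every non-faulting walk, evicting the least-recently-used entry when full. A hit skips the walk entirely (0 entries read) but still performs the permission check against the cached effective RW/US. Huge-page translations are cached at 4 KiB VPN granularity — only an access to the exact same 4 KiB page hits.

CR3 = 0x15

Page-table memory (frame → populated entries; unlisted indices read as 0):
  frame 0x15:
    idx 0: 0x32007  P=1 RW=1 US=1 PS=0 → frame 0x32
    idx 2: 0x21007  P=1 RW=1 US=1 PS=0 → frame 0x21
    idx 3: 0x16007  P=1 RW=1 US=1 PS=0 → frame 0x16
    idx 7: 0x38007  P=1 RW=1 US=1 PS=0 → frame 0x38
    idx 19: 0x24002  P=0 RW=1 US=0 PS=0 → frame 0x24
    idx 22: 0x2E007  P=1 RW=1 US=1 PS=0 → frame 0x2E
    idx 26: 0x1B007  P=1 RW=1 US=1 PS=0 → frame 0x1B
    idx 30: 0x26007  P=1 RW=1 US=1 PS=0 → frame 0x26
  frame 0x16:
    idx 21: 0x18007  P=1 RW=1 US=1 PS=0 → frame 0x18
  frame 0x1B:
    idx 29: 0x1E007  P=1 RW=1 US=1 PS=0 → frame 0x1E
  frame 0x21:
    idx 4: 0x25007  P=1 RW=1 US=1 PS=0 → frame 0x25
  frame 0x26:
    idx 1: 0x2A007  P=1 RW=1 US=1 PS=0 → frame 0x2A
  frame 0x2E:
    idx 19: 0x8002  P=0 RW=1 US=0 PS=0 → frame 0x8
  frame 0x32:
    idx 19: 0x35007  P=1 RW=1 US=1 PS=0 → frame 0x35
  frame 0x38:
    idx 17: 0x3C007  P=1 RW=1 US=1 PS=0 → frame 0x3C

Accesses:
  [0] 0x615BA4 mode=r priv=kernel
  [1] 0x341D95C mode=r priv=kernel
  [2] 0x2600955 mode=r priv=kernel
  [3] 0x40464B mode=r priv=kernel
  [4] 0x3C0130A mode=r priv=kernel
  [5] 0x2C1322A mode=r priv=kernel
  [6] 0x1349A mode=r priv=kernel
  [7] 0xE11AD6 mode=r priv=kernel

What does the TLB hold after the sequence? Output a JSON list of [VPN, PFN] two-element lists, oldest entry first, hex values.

Walk each access:
#0 VA=0x615BA4 (r,kernel):
  lvl0: tbl 0x15, slot 3 ⇒ 0x16007 (P1/RW1/US1/PS0)
  lvl1: tbl 0x16, slot 21 ⇒ 0x18007 (P1/RW1/US1/PS0)
  ✓ 0x18BA4  — 2 lookups
#1 VA=0x341D95C (r,kernel):
  lvl0: tbl 0x15, slot 26 ⇒ 0x1B007 (P1/RW1/US1/PS0)
  lvl1: tbl 0x1B, slot 29 ⇒ 0x1E007 (P1/RW1/US1/PS0)
  ✓ 0x1E95C  — 2 lookups
#2 VA=0x2600955 (r,kernel):
  lvl0: tbl 0x15, slot 19 ⇒ 0x24002 (P0/RW1/US0/PS0)
  ✗ PAGE_NOT_PRESENT  [1 reads]
#3 VA=0x40464B (r,kernel):
  lvl0: tbl 0x15, slot 2 ⇒ 0x21007 (P1/RW1/US1/PS0)
  lvl1: tbl 0x21, slot 4 ⇒ 0x25007 (P1/RW1/US1/PS0)
  ✓ 0x2564B  — 2 lookups
#4 VA=0x3C0130A (r,kernel):
  lvl0: tbl 0x15, slot 30 ⇒ 0x26007 (P1/RW1/US1/PS0)
  lvl1: tbl 0x26, slot 1 ⇒ 0x2A007 (P1/RW1/US1/PS0)
  ✓ 0x2A30A  — 2 lookups
#5 VA=0x2C1322A (r,kernel):
  lvl0: tbl 0x15, slot 22 ⇒ 0x2E007 (P1/RW1/US1/PS0)
  lvl1: tbl 0x2E, slot 19 ⇒ 0x8002 (P0/RW1/US0/PS0)
  ✗ PAGE_NOT_PRESENT  [2 reads]
#6 VA=0x1349A (r,kernel):
  lvl0: tbl 0x15, slot 0 ⇒ 0x32007 (P1/RW1/US1/PS0)
  lvl1: tbl 0x32, slot 19 ⇒ 0x35007 (P1/RW1/US1/PS0)
  ✓ 0x3549A  — 2 lookups
#7 VA=0xE11AD6 (r,kernel):
  lvl0: tbl 0x15, slot 7 ⇒ 0x38007 (P1/RW1/US1/PS0)
  lvl1: tbl 0x38, slot 17 ⇒ 0x3C007 (P1/RW1/US1/PS0)
  ✓ 0x3CAD6  — 2 lookups

TLB: [["0x404", "0x25"], ["0x3C01", "0x2A"], ["0x13", "0x35"], ["0xE11", "0x3C"]]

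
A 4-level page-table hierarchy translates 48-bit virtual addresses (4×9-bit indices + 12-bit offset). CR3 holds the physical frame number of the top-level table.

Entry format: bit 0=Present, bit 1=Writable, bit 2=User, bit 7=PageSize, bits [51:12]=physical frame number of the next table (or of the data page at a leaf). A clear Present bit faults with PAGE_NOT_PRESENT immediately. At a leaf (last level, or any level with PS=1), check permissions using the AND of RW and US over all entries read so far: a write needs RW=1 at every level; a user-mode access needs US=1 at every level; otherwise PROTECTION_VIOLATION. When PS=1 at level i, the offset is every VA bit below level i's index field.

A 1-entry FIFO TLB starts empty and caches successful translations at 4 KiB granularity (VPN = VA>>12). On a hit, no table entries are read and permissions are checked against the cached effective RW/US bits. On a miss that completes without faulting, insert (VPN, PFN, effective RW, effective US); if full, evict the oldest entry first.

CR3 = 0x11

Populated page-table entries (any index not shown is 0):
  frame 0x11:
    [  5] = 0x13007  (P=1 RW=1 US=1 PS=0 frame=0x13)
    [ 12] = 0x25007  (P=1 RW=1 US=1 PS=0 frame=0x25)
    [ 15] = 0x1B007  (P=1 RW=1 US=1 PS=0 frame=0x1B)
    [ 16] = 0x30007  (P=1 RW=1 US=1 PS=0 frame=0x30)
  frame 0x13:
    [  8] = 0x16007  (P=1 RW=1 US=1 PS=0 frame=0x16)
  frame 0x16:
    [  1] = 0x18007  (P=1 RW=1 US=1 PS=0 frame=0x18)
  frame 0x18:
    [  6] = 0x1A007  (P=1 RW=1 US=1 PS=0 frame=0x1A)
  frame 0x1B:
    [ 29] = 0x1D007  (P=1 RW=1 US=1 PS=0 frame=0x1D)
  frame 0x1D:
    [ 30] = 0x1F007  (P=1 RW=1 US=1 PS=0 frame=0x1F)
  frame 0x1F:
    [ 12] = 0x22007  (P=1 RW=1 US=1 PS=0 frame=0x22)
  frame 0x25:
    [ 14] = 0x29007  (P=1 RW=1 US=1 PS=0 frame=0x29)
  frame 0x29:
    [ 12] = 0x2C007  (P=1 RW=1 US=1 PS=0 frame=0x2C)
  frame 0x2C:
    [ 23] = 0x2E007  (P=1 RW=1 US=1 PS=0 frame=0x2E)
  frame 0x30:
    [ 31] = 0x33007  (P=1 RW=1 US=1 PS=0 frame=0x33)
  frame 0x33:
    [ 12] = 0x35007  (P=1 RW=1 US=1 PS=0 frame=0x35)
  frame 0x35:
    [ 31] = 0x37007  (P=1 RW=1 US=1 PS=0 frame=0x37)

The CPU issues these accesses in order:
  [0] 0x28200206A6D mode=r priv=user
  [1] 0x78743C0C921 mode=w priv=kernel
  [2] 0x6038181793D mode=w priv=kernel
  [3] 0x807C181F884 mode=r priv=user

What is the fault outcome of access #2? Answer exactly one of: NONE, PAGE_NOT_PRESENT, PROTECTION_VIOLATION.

Walk each access:
#0 VA=0x28200206A6D (r,user):
  [0] read 0x11 idx=5: raw=0x13007 flags P=1 W=1 U=1 S=0
  [1] read 0x13 idx=8: raw=0x16007 flags P=1 W=1 U=1 S=0
  [2] read 0x16 idx=1: raw=0x18007 flags P=1 W=1 U=1 S=0
  [3] read 0x18 idx=6: raw=0x1A007 flags P=1 W=1 U=1 S=0
  → PA=0x1AA6D  (4 entries read)
#1 VA=0x78743C0C921 (w,kernel):
  [0] read 0x11 idx=15: raw=0x1B007 flags P=1 W=1 U=1 S=0
  [1] read 0x1B idx=29: raw=0x1D007 flags P=1 W=1 U=1 S=0
  [2] read 0x1D idx=30: raw=0x1F007 flags P=1 W=1 U=1 S=0
  [3] read 0x1F idx=12: raw=0x22007 flags P=1 W=1 U=1 S=0
  → PA=0x22921  (4 entries read)
#2 VA=0x6038181793D (w,kernel):
  [0] read 0x11 idx=12: raw=0x25007 flags P=1 W=1 U=1 S=0
  [1] read 0x25 idx=14: raw=0x29007 flags P=1 W=1 U=1 S=0
  [2] read 0x29 idx=12: raw=0x2C007 flags P=1 W=1 U=1 S=0
  [3] read 0x2C idx=23: raw=0x2E007 flags P=1 W=1 U=1 S=0
  → PA=0x2E93D  (4 entries read)
#3 VA=0x807C181F884 (r,user):
  [0] read 0x11 idx=16: raw=0x30007 flags P=1 W=1 U=1 S=0
  [1] read 0x30 idx=31: raw=0x33007 flags P=1 W=1 U=1 S=0
  [2] read 0x33 idx=12: raw=0x35007 flags P=1 W=1 U=1 S=0
  [3] read 0x35 idx=31: raw=0x37007 flags P=1 W=1 U=1 S=0
  → PA=0x37884  (4 entries read)

Access #2 fault: NONE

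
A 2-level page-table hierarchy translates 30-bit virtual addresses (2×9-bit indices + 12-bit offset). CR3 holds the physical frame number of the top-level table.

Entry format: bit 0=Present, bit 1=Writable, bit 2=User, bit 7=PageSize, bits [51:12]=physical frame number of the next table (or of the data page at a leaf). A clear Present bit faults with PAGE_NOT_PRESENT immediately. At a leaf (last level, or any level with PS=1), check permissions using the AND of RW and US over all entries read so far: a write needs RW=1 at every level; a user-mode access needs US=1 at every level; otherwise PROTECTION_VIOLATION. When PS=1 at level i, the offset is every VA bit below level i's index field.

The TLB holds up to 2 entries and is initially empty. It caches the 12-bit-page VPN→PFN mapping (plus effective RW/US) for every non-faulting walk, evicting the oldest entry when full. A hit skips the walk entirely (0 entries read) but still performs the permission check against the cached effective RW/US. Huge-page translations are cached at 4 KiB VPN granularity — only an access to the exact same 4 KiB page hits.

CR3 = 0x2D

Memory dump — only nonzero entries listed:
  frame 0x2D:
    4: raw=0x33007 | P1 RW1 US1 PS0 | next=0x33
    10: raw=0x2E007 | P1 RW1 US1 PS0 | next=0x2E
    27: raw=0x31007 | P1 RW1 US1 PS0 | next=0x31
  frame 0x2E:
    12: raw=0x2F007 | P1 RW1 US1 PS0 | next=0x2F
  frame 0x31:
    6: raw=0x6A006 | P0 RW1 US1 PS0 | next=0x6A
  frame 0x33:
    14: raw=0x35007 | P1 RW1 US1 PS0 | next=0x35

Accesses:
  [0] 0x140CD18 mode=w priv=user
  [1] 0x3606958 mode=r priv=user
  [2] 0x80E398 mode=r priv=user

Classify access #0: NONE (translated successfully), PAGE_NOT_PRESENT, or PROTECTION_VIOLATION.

Walk each access:
#0 VA=0x140CD18 (w,user):
  L0 @0x2D[10] → 0x2E007  P=1,RW=1,US=1,PS=0
  L1 @0x2E[12] → 0x2F007  P=1,RW=1,US=1,PS=0
  → PA=0x2FD18  (2 entries read)
#1 VA=0x3606958 (r,user):
  L0 @0x2D[27] → 0x31007  P=1,RW=1,US=1,PS=0
  L1 @0x31[6] → 0x6A006  P=0,RW=1,US=1,PS=0
  ✗ PAGE_NOT_PRESENT  [2 reads]
#2 VA=0x80E398 (r,user):
  L0 @0x2D[4] → 0x33007  P=1,RW=1,US=1,PS=0
  L1 @0x33[14] → 0x35007  P=1,RW=1,US=1,PS=0
  → PA=0x35398  (2 entries read)

Access #0 fault: NONE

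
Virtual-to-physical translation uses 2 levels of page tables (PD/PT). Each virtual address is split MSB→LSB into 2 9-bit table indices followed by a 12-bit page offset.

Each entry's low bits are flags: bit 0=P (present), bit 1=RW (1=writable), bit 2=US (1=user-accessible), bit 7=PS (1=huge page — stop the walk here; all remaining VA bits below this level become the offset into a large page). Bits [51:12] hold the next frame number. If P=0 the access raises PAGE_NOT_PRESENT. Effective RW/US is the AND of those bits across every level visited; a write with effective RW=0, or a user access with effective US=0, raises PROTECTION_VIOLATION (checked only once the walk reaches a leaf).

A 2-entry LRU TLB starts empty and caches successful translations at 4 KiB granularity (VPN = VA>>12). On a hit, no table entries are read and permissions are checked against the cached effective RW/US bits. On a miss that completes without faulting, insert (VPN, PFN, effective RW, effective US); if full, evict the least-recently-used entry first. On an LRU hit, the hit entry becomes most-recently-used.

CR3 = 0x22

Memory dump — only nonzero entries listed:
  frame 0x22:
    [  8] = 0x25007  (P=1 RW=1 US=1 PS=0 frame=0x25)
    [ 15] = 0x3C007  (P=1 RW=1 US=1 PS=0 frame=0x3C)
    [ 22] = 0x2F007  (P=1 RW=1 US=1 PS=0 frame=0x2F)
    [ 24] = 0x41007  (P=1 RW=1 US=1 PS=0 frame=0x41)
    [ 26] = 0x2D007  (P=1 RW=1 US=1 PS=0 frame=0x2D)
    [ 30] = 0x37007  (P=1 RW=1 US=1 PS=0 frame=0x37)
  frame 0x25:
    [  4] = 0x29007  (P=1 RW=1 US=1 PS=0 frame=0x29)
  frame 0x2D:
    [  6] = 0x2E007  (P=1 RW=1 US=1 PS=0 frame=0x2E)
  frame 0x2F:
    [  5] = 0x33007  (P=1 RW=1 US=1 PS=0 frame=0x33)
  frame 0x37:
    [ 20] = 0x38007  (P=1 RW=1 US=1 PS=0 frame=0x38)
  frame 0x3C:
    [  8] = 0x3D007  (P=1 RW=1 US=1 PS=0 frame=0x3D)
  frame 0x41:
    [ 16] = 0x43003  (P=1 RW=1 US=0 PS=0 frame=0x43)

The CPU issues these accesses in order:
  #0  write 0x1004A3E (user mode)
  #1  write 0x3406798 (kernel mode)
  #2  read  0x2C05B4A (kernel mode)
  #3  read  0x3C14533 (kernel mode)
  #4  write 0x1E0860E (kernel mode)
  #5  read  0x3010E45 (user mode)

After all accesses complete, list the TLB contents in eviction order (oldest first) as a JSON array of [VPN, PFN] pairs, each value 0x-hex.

Per-access translation:
#0 VA=0x1004A3E (w,user):
  [0] read 0x22 idx=8: raw=0x25007 flags P=1 W=1 U=1 S=0
  [1] read 0x25 idx=4: raw=0x29007 flags P=1 W=1 U=1 S=0
  ⇒ phys 0x29A3E  [2 reads]
#1 VA=0x3406798 (w,kernel):
  [0] read 0x22 idx=26: raw=0x2D007 flags P=1 W=1 U=1 S=0
  [1] read 0x2D idx=6: raw=0x2E007 flags P=1 W=1 U=1 S=0
  ⇒ phys 0x2E798  [2 reads]
#2 VA=0x2C05B4A (r,kernel):
  [0] read 0x22 idx=22: raw=0x2F007 flags P=1 W=1 U=1 S=0
  [1] read 0x2F idx=5: raw=0x33007 flags P=1 W=1 U=1 S=0
  ⇒ phys 0x33B4A  [2 reads]
#3 VA=0x3C14533 (r,kernel):
  [0] read 0x22 idx=30: raw=0x37007 flags P=1 W=1 U=1 S=0
  [1] read 0x37 idx=20: raw=0x38007 flags P=1 W=1 U=1 S=0
  ⇒ phys 0x38533  [2 reads]
#4 VA=0x1E0860E (w,kernel):
  [0] read 0x22 idx=15: raw=0x3C007 flags P=1 W=1 U=1 S=0
  [1] read 0x3C idx=8: raw=0x3D007 flags P=1 W=1 U=1 S=0
  ⇒ phys 0x3D60E  [2 reads]
#5 VA=0x3010E45 (r,user):
  [0] read 0x22 idx=24: raw=0x41007 flags P=1 W=1 U=1 S=0
  [1] read 0x41 idx=16: raw=0x43003 flags P=1 W=1 U=0 S=0
  → PROTECTION_VIOLATION  (2 entries read)

TLB: [["0x3C14", "0x38"], ["0x1E08", "0x3D"]]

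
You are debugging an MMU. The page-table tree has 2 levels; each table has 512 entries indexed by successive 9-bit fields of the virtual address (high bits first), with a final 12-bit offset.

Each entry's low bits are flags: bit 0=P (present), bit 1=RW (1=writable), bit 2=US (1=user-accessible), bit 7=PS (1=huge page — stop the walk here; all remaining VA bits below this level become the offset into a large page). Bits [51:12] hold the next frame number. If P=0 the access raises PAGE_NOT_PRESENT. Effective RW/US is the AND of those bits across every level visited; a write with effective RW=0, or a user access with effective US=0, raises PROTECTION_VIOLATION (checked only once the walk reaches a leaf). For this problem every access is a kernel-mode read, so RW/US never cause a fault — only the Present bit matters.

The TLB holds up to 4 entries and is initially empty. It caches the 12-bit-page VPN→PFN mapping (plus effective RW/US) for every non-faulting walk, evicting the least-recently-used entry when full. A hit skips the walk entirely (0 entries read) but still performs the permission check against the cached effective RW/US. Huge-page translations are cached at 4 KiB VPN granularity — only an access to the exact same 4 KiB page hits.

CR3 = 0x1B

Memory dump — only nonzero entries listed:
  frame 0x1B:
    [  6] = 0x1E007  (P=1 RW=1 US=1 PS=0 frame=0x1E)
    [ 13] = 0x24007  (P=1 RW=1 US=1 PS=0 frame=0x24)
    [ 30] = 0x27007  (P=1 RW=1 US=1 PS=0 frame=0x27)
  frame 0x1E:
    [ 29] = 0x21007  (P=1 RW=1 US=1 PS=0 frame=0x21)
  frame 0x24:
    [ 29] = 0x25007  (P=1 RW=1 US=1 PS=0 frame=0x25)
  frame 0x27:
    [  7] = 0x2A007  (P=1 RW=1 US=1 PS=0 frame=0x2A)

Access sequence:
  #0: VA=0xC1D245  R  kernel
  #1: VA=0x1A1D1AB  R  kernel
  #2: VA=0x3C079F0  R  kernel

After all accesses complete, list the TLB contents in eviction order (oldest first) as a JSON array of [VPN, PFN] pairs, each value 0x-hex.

Walk each access:
#0 VA=0xC1D245 (r,kernel):
  L0: frame=0x1B idx=6 entry=0x1E007 [P=1 RW=1 US=1 PS=0]
  L1: frame=0x1E idx=29 entry=0x21007 [P=1 RW=1 US=1 PS=0]
  ✓ 0x21245  — 2 lookups
#1 VA=0x1A1D1AB (r,kernel):
  L0: frame=0x1B idx=13 entry=0x24007 [P=1 RW=1 US=1 PS=0]
  L1: frame=0x24 idx=29 entry=0x25007 [P=1 RW=1 US=1 PS=0]
  ✓ 0x251AB  — 2 lookups
#2 VA=0x3C079F0 (r,kernel):
  L0: frame=0x1B idx=30 entry=0x27007 [P=1 RW=1 US=1 PS=0]
  L1: frame=0x27 idx=7 entry=0x2A007 [P=1 RW=1 US=1 PS=0]
  ✓ 0x2A9F0  — 2 lookups

TLB: [["0xC1D", "0x21"], ["0x1A1D", "0x25"], ["0x3C07", "0x2A"]]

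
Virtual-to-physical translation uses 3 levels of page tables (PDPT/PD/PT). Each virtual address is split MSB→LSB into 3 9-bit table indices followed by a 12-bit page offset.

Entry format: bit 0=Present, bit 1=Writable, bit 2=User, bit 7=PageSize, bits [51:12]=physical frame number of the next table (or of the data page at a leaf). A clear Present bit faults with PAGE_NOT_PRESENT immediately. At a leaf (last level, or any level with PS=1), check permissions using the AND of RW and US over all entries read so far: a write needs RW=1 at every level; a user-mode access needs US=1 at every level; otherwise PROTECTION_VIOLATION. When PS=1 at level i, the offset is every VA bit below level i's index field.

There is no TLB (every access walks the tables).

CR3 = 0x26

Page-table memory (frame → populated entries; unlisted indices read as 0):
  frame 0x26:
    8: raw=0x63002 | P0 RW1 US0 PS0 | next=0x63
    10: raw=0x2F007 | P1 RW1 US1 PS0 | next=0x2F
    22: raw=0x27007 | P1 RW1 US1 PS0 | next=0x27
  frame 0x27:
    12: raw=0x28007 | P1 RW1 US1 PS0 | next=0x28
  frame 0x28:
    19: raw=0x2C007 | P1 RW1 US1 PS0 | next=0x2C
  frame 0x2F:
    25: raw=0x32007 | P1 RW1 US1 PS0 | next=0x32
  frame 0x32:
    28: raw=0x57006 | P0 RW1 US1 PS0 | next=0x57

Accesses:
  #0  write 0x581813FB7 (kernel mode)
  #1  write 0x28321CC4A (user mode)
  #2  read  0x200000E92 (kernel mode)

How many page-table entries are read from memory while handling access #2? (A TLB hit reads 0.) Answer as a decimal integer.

Trace:
#0 VA=0x581813FB7 (w,kernel):
  lvl0: tbl 0x26, slot 22 ⇒ 0x27007 (P1/RW1/US1/PS0)
  lvl1: tbl 0x27, slot 12 ⇒ 0x28007 (P1/RW1/US1/PS0)
  lvl2: tbl 0x28, slot 19 ⇒ 0x2C007 (P1/RW1/US1/PS0)
  ⇒ phys 0x2CFB7  [3 reads]
#1 VA=0x28321CC4A (w,user):
  lvl0: tbl 0x26, slot 10 ⇒ 0x2F007 (P1/RW1/US1/PS0)
  lvl1: tbl 0x2F, slot 25 ⇒ 0x32007 (P1/RW1/US1/PS0)
  lvl2: tbl 0x32, slot 28 ⇒ 0x57006 (P0/RW1/US1/PS0)
  → PAGE_NOT_PRESENT  (3 entries read)
#2 VA=0x200000E92 (r,kernel):
  lvl0: tbl 0x26, slot 8 ⇒ 0x63002 (P0/RW1/US0/PS0)
  → PAGE_NOT_PRESENT  (1 entries read)

Entries read for #2: 1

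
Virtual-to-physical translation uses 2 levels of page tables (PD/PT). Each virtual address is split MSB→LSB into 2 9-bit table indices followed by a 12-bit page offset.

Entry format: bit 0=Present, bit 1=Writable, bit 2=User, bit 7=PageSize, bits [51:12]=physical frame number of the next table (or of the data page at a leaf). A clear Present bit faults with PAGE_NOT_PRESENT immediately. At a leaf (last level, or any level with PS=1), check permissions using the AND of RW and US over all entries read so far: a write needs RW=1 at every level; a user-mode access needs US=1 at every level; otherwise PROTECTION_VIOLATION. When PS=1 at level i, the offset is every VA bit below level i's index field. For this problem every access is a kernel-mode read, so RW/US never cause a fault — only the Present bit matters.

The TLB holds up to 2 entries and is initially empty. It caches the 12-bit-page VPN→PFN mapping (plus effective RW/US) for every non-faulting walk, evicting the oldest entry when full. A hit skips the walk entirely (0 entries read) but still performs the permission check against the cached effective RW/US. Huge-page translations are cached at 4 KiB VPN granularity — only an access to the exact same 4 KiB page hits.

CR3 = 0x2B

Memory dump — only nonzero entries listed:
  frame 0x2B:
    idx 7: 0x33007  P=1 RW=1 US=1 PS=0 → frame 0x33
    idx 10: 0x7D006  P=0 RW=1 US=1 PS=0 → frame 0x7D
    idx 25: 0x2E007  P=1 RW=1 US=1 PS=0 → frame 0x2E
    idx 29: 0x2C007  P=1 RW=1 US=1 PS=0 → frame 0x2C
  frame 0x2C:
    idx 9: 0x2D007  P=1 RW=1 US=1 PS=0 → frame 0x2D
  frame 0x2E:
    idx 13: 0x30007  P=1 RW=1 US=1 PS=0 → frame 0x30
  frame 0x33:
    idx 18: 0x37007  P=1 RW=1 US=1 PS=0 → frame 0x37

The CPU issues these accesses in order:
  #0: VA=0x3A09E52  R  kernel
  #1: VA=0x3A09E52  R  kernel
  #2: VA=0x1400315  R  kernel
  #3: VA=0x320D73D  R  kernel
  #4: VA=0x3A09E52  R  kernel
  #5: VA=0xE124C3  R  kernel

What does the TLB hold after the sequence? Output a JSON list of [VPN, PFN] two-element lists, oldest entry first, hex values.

Walk each access:
#0 VA=0x3A09E52 (r,kernel):
  L0: frame=0x2B idx=29 entry=0x2C007 [P=1 RW=1 US=1 PS=0]
  L1: frame=0x2C idx=9 entry=0x2D007 [P=1 RW=1 US=1 PS=0]
  → PA=0x2DE52  (2 entries read)
#1 VA=0x3A09E52 (r,kernel):
  TLB hit vpn=0x3A09 → PA=0x2DE52
#2 VA=0x1400315 (r,kernel):
  L0: frame=0x2B idx=10 entry=0x7D006 [P=0 RW=1 US=1 PS=0]
  ✗ PAGE_NOT_PRESENT  [1 reads]
#3 VA=0x320D73D (r,kernel):
  L0: frame=0x2B idx=25 entry=0x2E007 [P=1 RW=1 US=1 PS=0]
  L1: frame=0x2E idx=13 entry=0x30007 [P=1 RW=1 US=1 PS=0]
  → PA=0x3073D  (2 entries read)
#4 VA=0x3A09E52 (r,kernel):
  TLB hit vpn=0x3A09 → PA=0x2DE52
#5 VA=0xE124C3 (r,kernel):
  L0: frame=0x2B idx=7 entry=0x33007 [P=1 RW=1 US=1 PS=0]
  L1: frame=0x33 idx=18 entry=0x37007 [P=1 RW=1 US=1 PS=0]
  → PA=0x374C3  (2 entries read)

TLB: [["0x320D", "0x30"], ["0xE12", "0x37"]]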